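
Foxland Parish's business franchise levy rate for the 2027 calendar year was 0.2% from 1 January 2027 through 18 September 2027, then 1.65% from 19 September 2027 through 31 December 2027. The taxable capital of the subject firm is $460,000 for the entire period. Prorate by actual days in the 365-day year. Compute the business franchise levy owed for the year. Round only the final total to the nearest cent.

1 January – 18 September 2027: 261 days at 0.2% → $460,000 × 0.2% × 261/365 = $657.8630
19 September – 31 December 2027: 104 days at 1.65% → $460,000 × 1.65% × 104/365 = $2,162.6301
Total = $2,820.4932

$2,820.49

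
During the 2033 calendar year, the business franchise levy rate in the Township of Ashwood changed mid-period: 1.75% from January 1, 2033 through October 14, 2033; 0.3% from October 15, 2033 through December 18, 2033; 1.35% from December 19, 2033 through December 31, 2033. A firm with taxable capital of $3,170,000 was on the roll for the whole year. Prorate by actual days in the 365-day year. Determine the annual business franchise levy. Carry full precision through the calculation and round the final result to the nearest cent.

$46,837.84

January 1 – October 14, 2033: 287 days at 1.75% → $3,170,000 × 1.75% × 287/365 = $43,620.0685
October 15 – December 18, 2033: 65 days at 0.3% → $3,170,000 × 0.3% × 65/365 = $1,693.5616
December 19 – December 31, 2033: 13 days at 1.35% → $3,170,000 × 1.35% × 13/365 = $1,524.2055
Total = $46,837.8356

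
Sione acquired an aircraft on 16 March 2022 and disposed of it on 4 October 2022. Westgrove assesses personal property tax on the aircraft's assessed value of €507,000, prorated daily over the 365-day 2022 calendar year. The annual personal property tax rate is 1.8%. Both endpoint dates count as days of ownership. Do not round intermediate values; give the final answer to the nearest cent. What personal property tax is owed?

Days held (16 March – 4 October 2022): 203 out of 365
Tax = €507,000 × 1.8% × 203/365 = €5,075.5562

€5,075.56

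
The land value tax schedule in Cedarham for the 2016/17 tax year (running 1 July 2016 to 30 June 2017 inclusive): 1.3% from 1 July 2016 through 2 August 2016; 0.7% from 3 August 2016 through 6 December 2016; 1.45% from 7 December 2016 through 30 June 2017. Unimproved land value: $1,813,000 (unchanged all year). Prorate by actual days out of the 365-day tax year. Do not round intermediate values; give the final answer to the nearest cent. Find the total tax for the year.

1 July – 2 August 2016: 33 days at 1.3% → $1,813,000 × 1.3% × 33/365 = $2,130.8959
3 August – 6 December 2016: 126 days at 0.7% → $1,813,000 × 0.7% × 126/365 = $4,381.0027
7 December 2016 – 30 June 2017: 206 days at 1.45% → $1,813,000 × 1.45% × 206/365 = $14,836.7973
Total = $21,348.6959

$21,348.70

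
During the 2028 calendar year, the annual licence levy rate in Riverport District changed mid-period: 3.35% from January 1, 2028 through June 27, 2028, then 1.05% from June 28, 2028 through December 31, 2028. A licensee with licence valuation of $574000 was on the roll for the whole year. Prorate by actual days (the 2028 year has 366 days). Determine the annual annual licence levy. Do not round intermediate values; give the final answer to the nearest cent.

January 1 – June 27, 2028: 179 days at 3.35% → $574000 × 3.35% × 179/366 = $9404.3470
June 28 – December 31, 2028: 187 days at 1.05% → $574000 × 1.05% × 187/366 = $3079.3689
Total = $12483.7158

$12483.72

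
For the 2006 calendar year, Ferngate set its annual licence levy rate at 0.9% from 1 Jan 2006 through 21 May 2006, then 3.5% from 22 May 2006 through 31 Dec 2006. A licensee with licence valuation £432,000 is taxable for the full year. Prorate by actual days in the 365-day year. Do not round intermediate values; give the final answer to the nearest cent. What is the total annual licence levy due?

£10,781.06

1 Jan – 21 May 2006: 141 days at 0.9% → £432,000 × 0.9% × 141/365 = £1,501.9397
22 May – 31 Dec 2006: 224 days at 3.5% → £432,000 × 3.5% × 224/365 = £9,279.1233
Total = £10,781.0630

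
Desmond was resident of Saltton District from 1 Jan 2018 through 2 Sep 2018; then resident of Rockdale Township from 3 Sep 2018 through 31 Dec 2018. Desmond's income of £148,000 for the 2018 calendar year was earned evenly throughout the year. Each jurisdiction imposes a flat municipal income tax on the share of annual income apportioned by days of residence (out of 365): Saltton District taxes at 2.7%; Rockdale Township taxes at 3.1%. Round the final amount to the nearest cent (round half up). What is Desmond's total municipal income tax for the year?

Saltton District, 1 Jan – 2 Sep 2018: 245 days → £148,000 × 2.7% × 245/365 = £2,682.2466
Rockdale Township, 3 Sep – 31 Dec 2018: 120 days → £148,000 × 3.1% × 120/365 = £1,508.3836
Total = £4,190.6301

£4,190.63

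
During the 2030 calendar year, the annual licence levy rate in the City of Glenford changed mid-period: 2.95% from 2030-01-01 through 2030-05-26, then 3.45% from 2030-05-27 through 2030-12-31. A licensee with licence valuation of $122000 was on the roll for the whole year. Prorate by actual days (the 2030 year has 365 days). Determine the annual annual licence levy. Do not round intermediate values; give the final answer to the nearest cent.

2030-01-01 to 2030-05-26: 146 days at 2.95% → $122000 × 2.95% × 146/365 = $1439.6000
2030-05-27 to 2030-12-31: 219 days at 3.45% → $122000 × 3.45% × 219/365 = $2525.4000
Total = $3965.0000

$3965.00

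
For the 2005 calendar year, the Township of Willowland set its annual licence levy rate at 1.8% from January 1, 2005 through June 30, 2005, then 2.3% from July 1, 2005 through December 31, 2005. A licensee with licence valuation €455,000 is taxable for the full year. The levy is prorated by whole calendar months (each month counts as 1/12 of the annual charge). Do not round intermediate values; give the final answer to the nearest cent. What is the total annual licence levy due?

January 1 – June 30, 2005: 6 months at 1.8% → €455,000 × 1.8% × 6/12 = €4,095.0000
July 1 – December 31, 2005: 6 months at 2.3% → €455,000 × 2.3% × 6/12 = €5,232.5000
Total = €9,327.5000

€9,327.50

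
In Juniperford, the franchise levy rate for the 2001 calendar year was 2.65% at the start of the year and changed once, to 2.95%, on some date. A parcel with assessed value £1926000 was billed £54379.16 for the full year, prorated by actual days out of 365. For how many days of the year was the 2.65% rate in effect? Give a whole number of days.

Let d = days at the first rate; then 365 − d days at the second rate.
£1926000 × [2.65%·d + 2.95%·(365−d)] / 365 = £54379.16
Solving gives d = 154, so the new rate took effect on 4 June 2001.

154 days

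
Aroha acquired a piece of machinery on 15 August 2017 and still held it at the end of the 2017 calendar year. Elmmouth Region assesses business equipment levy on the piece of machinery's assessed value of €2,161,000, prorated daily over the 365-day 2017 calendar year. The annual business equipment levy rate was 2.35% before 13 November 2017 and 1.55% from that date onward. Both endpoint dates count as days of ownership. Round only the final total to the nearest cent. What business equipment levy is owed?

15 August – 12 November 2017: 90 days at 2.35% → €2,161,000 × 2.35% × 90/365 = €12,521.9589
13 November – 31 December 2017: 49 days at 1.55% → €2,161,000 × 1.55% × 49/365 = €4,496.6562
Total = €17,018.6151

€17,018.62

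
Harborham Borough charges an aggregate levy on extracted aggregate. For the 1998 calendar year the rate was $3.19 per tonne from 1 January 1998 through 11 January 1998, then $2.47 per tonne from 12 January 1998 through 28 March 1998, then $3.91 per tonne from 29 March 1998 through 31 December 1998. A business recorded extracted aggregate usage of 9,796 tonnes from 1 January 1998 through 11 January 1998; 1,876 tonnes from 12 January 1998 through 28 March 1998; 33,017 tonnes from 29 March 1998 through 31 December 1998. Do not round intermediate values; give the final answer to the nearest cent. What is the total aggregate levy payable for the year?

1 January – 11 January 1998: 9,796 tonnes at $3.19/tonne → $31,249.24
12 January – 28 March 1998: 1,876 tonnes at $2.47/tonne → $4,633.72
29 March – 31 December 1998: 33,017 tonnes at $3.91/tonne → $129,096.47

$164,979.43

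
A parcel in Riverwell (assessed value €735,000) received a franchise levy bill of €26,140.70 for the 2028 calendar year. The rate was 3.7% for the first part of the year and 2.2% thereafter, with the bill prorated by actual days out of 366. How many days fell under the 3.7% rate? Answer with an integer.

331 days

Let d = days at the first rate; then 366 − d days at the second rate.
€735,000 × [3.7%·d + 2.2%·(366−d)] / 366 = €26,140.70
Solving gives d = 331, so the new rate took effect on November 27, 2028.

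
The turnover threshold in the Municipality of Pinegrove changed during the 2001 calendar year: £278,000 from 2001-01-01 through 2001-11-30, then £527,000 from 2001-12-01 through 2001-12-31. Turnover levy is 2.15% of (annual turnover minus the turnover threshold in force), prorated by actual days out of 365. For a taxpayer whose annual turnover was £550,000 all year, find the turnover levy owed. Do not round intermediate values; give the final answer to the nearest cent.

2001-01-01 to 2001-11-30: 334 days, exemption £278,000 → (£550,000 − £278,000) × 2.15% × 334/365 = £5,351.3205
2001-12-01 to 2001-12-31: 31 days, exemption £527,000 → (£550,000 − £527,000) × 2.15% × 31/365 = £41.9986
Total = £5,393.3192

£5,393.32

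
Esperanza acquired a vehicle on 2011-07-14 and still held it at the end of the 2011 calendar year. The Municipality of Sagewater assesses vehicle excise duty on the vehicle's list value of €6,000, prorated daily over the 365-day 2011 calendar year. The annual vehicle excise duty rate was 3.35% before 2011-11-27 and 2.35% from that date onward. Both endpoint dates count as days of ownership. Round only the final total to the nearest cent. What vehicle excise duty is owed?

2011-07-14 to 2011-11-26: 136 days at 3.35% → €6,000 × 3.35% × 136/365 = €74.8932
2011-11-27 to 2011-12-31: 35 days at 2.35% → €6,000 × 2.35% × 35/365 = €13.5205
Total = €88.4137

€88.41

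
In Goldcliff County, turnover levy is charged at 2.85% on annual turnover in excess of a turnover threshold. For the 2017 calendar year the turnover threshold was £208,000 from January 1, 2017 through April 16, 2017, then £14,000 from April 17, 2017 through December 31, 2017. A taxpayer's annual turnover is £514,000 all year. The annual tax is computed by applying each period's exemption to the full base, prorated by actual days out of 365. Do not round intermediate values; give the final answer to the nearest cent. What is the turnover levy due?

£12,644.32

January 1 – April 16, 2017: 106 days, exemption £208,000 → (£514,000 − £208,000) × 2.85% × 106/365 = £2,532.6740
April 17 – December 31, 2017: 259 days, exemption £14,000 → (£514,000 − £14,000) × 2.85% × 259/365 = £10,111.6438
Total = £12,644.3178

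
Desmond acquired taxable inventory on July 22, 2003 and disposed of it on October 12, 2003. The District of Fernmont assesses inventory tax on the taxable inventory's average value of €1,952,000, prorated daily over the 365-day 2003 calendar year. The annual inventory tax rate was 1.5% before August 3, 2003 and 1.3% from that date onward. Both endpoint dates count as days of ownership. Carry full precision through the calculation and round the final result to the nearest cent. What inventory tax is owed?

July 22 – August 2, 2003: 12 days at 1.5% → €1,952,000 × 1.5% × 12/365 = €962.6301
August 3 – October 12, 2003: 71 days at 1.3% → €1,952,000 × 1.3% × 71/365 = €4,936.1534
Total = €5,898.7836

€5,898.78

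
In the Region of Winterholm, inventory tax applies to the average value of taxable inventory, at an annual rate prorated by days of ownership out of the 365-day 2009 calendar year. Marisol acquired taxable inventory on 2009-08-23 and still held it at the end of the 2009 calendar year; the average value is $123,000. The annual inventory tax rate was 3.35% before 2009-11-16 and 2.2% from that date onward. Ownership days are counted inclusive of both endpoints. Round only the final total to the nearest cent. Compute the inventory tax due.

$1,300.60

2009-08-23 to 2009-11-15: 85 days at 3.35% → $123,000 × 3.35% × 85/365 = $959.5685
2009-11-16 to 2009-12-31: 46 days at 2.2% → $123,000 × 2.2% × 46/365 = $341.0301
Total = $1,300.5986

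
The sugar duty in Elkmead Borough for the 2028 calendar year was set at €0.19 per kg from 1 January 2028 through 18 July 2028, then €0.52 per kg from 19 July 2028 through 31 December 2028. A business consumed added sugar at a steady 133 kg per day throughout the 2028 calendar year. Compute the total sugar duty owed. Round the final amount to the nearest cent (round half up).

€16,534.56

1 January – 18 July 2028: 200 days × 133 kg/day = 26,600 kg at €0.19/kg → €5,054.00
19 July – 31 December 2028: 166 days × 133 kg/day = 22,078 kg at €0.52/kg → €11,480.56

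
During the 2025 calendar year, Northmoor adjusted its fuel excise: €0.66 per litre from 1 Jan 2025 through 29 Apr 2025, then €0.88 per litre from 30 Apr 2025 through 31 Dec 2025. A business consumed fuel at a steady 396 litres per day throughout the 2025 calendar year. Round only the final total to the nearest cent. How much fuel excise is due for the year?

1 Jan – 29 Apr 2025: 119 days × 396 litres/day = 47,124 litres at €0.66/litre → €31101.84
30 Apr – 31 Dec 2025: 246 days × 396 litres/day = 97,416 litres at €0.88/litre → €85726.08

€116827.92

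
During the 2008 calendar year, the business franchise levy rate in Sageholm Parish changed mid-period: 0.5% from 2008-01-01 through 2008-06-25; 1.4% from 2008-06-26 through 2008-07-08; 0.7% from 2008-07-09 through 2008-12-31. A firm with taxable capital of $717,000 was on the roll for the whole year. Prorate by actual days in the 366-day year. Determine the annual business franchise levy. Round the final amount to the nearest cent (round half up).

$4,503.78

2008-01-01 to 2008-06-25: 177 days at 0.5% → $717,000 × 0.5% × 177/366 = $1,733.7295
2008-06-26 to 2008-07-08: 13 days at 1.4% → $717,000 × 1.4% × 13/366 = $356.5410
2008-07-09 to 2008-12-31: 176 days at 0.7% → $717,000 × 0.7% × 176/366 = $2,413.5082
Total = $4,503.7787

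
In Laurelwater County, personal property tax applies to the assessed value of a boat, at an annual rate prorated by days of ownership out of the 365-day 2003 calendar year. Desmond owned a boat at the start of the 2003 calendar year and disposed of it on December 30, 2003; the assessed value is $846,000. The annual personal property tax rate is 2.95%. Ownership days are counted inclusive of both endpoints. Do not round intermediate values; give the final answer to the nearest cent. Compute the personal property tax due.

$24,888.62

Days held (January 1 – December 30, 2003): 364 out of 365
Tax = $846,000 × 2.95% × 364/365 = $24,888.6247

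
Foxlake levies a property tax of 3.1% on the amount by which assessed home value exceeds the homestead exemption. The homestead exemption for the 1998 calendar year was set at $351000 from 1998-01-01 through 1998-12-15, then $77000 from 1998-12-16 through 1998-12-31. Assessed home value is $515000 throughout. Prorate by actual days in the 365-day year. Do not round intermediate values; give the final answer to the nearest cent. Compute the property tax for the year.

$5456.34

1998-01-01 to 1998-12-15: 349 days, exemption $351000 → ($515000 − $351000) × 3.1% × 349/365 = $4861.1397
1998-12-16 to 1998-12-31: 16 days, exemption $77000 → ($515000 − $77000) × 3.1% × 16/365 = $595.2000
Total = $5456.3397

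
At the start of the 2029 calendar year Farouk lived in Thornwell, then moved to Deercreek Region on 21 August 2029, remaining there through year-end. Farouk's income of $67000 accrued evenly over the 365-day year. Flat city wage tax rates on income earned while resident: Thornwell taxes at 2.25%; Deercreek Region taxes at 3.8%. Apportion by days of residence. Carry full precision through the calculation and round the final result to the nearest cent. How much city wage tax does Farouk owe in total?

$1885.91

Thornwell, 1 January – 20 August 2029: 232 days → $67000 × 2.25% × 232/365 = $958.1918
Deercreek Region, 21 August – 31 December 2029: 133 days → $67000 × 3.8% × 133/365 = $927.7205
Total = $1885.9123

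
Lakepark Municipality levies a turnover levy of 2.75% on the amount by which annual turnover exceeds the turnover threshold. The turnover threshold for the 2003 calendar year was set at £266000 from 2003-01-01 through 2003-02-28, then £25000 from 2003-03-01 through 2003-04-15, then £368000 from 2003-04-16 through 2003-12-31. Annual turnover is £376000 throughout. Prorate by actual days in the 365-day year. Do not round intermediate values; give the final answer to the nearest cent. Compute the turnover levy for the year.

£1862.16

2003-01-01 to 2003-02-28: 59 days, exemption £266000 → (£376000 − £266000) × 2.75% × 59/365 = £488.9726
2003-03-01 to 2003-04-15: 46 days, exemption £25000 → (£376000 − £25000) × 2.75% × 46/365 = £1216.4795
2003-04-16 to 2003-12-31: 260 days, exemption £368000 → (£376000 − £368000) × 2.75% × 260/365 = £156.7123
Total = £1862.1644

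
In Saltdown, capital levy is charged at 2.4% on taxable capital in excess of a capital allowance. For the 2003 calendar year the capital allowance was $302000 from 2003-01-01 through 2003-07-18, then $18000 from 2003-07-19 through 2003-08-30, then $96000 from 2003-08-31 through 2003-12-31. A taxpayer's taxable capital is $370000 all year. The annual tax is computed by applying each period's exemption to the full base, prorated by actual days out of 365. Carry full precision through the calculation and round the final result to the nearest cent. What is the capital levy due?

2003-01-01 to 2003-07-18: 199 days, exemption $302000 → ($370000 − $302000) × 2.4% × 199/365 = $889.7753
2003-07-19 to 2003-08-30: 43 days, exemption $18000 → ($370000 − $18000) × 2.4% × 43/365 = $995.2438
2003-08-31 to 2003-12-31: 123 days, exemption $96000 → ($370000 − $96000) × 2.4% × 123/365 = $2216.0219
Total = $4101.0411

$4101.04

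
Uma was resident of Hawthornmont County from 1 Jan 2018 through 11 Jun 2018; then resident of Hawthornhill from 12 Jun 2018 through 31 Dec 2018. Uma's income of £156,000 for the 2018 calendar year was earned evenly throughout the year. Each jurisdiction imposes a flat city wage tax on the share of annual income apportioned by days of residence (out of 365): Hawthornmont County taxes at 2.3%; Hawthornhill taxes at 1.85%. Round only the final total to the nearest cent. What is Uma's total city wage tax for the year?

£3,197.57

Hawthornmont County, 1 Jan – 11 Jun 2018: 162 days → £156,000 × 2.3% × 162/365 = £1,592.4822
Hawthornhill, 12 Jun – 31 Dec 2018: 203 days → £156,000 × 1.85% × 203/365 = £1,605.0904
Total = £3,197.5726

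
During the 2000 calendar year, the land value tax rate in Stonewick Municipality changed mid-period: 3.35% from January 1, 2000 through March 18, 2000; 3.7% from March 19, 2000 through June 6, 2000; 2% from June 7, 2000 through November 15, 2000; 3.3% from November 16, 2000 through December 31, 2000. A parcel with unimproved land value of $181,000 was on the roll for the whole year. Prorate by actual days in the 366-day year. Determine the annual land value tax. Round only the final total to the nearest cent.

$5,109.05

January 1 – March 18, 2000: 78 days at 3.35% → $181,000 × 3.35% × 78/366 = $1,292.2213
March 19 – June 6, 2000: 80 days at 3.7% → $181,000 × 3.7% × 80/366 = $1,463.8251
June 7 – November 15, 2000: 162 days at 2% → $181,000 × 2% × 162/366 = $1,602.2951
November 16 – December 31, 2000: 46 days at 3.3% → $181,000 × 3.3% × 46/366 = $750.7049
Total = $5,109.0464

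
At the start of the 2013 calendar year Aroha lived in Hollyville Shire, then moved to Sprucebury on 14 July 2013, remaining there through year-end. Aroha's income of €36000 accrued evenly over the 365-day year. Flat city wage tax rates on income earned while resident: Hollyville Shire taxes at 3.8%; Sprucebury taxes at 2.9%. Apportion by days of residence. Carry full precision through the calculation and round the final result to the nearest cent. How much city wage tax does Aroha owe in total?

Hollyville Shire, 1 January – 13 July 2013: 194 days → €36000 × 3.8% × 194/365 = €727.1014
Sprucebury, 14 July – 31 December 2013: 171 days → €36000 × 2.9% × 171/365 = €489.1068
Total = €1216.2082

€1216.21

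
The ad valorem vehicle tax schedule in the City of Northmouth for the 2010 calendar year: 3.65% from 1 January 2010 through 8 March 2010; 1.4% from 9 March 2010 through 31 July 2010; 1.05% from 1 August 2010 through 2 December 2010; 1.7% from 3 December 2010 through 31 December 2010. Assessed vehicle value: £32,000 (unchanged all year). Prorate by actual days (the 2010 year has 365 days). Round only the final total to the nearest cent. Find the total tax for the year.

1 January – 8 March 2010: 67 days at 3.65% → £32,000 × 3.65% × 67/365 = £214.4000
9 March – 31 July 2010: 145 days at 1.4% → £32,000 × 1.4% × 145/365 = £177.9726
1 August – 2 December 2010: 124 days at 1.05% → £32,000 × 1.05% × 124/365 = £114.1479
3 December – 31 December 2010: 29 days at 1.7% → £32,000 × 1.7% × 29/365 = £43.2219
Total = £549.7425

£549.74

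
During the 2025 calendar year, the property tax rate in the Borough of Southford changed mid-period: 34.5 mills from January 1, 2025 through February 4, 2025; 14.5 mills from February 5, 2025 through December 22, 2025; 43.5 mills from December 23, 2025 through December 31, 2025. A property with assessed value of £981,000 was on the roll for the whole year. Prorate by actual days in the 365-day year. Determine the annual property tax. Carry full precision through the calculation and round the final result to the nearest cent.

£16,807.35

January 1 – February 4, 2025: 35 days at 34.5 mills → £981,000 × 3.45% × 35/365 = £3,245.3630
February 5 – December 22, 2025: 321 days at 14.5 mills → £981,000 × 1.45% × 321/365 = £12,509.7658
December 23 – December 31, 2025: 9 days at 43.5 mills → £981,000 × 4.35% × 9/365 = £1,052.2233
Total = £16,807.3521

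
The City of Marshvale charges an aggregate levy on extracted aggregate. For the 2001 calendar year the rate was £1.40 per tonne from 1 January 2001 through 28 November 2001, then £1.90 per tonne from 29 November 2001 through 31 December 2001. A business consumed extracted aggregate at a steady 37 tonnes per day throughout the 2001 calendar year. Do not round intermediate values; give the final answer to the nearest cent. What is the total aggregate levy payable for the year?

1 January – 28 November 2001: 332 days × 37 tonnes/day = 12,284 tonnes at £1.40/tonne → £17,197.60
29 November – 31 December 2001: 33 days × 37 tonnes/day = 1,221 tonnes at £1.90/tonne → £2,319.90

£19,517.50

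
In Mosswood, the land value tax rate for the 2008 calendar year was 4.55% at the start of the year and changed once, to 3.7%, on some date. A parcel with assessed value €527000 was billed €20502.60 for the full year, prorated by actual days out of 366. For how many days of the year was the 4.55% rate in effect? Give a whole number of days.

82 days

Let d = days at the first rate; then 366 − d days at the second rate.
€527000 × [4.55%·d + 3.7%·(366−d)] / 366 = €20502.60
Solving gives d = 82, so the new rate took effect on 23 March 2008.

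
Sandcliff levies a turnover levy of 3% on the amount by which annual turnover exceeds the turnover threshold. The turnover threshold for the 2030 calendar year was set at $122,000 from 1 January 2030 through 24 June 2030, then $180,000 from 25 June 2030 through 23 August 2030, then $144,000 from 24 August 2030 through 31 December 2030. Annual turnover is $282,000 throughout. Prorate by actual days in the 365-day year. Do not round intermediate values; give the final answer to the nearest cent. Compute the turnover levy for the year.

1 January – 24 June 2030: 175 days, exemption $122,000 → ($282,000 − $122,000) × 3% × 175/365 = $2,301.3699
25 June – 23 August 2030: 60 days, exemption $180,000 → ($282,000 − $180,000) × 3% × 60/365 = $503.0137
24 August – 31 December 2030: 130 days, exemption $144,000 → ($282,000 − $144,000) × 3% × 130/365 = $1,474.5205
Total = $4,278.9041

$4,278.90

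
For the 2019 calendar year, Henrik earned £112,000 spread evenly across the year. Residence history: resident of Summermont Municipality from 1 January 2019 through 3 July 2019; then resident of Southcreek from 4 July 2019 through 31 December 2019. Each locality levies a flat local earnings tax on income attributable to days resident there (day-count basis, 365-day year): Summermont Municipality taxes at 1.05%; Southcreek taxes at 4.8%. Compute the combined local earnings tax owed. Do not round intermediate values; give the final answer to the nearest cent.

£3,258.74

Summermont Municipality, 1 January – 3 July 2019: 184 days → £112,000 × 1.05% × 184/365 = £592.8329
Southcreek, 4 July – 31 December 2019: 181 days → £112,000 × 4.8% × 181/365 = £2,665.9068
Total = £3,258.7397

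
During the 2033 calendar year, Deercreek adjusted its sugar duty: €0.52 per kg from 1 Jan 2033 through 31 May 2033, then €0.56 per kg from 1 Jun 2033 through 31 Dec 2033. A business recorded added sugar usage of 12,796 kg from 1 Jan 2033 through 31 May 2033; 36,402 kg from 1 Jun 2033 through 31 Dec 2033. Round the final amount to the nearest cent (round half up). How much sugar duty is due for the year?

1 Jan – 31 May 2033: 12,796 kg at €0.52/kg → €6,653.92
1 Jun – 31 Dec 2033: 36,402 kg at €0.56/kg → €20,385.12

€27,039.04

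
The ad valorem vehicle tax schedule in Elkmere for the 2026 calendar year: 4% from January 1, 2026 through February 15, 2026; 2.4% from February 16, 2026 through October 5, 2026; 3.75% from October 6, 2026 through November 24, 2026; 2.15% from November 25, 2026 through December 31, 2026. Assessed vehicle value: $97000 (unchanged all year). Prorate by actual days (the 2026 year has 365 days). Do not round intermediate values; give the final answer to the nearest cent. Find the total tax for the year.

$2678.40

January 1 – February 15, 2026: 46 days at 4% → $97000 × 4% × 46/365 = $488.9863
February 16 – October 5, 2026: 232 days at 2.4% → $97000 × 2.4% × 232/365 = $1479.7151
October 6 – November 24, 2026: 50 days at 3.75% → $97000 × 3.75% × 50/365 = $498.2877
November 25 – December 31, 2026: 37 days at 2.15% → $97000 × 2.15% × 37/365 = $211.4068
Total = $2678.3959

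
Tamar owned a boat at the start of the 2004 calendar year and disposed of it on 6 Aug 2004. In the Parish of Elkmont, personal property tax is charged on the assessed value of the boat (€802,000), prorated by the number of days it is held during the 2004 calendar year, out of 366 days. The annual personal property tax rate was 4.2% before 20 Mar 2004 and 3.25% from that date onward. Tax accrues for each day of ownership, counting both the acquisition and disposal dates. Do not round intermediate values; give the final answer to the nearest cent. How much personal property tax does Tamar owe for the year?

€17,240.81

1 Jan – 19 Mar 2004: 79 days at 4.2% → €802,000 × 4.2% × 79/366 = €7,270.5902
20 Mar – 6 Aug 2004: 140 days at 3.25% → €802,000 × 3.25% × 140/366 = €9,970.2186
Total = €17,240.8087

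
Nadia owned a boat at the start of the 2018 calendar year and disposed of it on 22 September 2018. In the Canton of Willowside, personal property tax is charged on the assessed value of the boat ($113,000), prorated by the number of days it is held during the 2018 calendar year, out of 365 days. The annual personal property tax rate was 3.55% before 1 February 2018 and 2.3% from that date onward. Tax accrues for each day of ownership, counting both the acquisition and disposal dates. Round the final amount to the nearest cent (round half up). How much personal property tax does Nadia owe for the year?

1 January – 31 January 2018: 31 days at 3.55% → $113,000 × 3.55% × 31/365 = $340.7027
1 February – 22 September 2018: 234 days at 2.3% → $113,000 × 2.3% × 234/365 = $1,666.2082
Total = $2,006.9110

$2,006.91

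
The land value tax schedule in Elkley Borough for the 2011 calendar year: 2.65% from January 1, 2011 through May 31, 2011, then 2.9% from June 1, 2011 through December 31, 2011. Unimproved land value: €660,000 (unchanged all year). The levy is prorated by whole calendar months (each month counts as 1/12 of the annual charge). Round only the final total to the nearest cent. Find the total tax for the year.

January 1 – May 31, 2011: 5 months at 2.65% → €660,000 × 2.65% × 5/12 = €7,287.5000
June 1 – December 31, 2011: 7 months at 2.9% → €660,000 × 2.9% × 7/12 = €11,165.0000
Total = €18,452.5000

€18,452.50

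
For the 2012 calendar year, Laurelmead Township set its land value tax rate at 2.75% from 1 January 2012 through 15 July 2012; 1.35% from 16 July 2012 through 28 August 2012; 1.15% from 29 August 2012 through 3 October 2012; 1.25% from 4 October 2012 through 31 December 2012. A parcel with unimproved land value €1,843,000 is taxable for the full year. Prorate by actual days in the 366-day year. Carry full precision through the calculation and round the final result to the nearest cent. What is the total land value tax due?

1 January – 15 July 2012: 197 days at 2.75% → €1,843,000 × 2.75% × 197/366 = €27,279.9249
16 July – 28 August 2012: 44 days at 1.35% → €1,843,000 × 1.35% × 44/366 = €2,991.0984
29 August – 3 October 2012: 36 days at 1.15% → €1,843,000 × 1.15% × 36/366 = €2,084.7049
4 October – 31 December 2012: 89 days at 1.25% → €1,843,000 × 1.25% × 89/366 = €5,602.0150
Total = €37,957.7432

€37,957.74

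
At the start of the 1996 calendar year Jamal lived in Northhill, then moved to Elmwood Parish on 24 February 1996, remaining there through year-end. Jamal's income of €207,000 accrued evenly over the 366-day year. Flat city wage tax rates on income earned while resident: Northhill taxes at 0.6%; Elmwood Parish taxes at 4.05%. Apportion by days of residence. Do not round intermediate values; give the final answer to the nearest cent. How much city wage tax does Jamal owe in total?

Northhill, 1 January – 23 February 1996: 54 days → €207,000 × 0.6% × 54/366 = €183.2459
Elmwood Parish, 24 February – 31 December 1996: 312 days → €207,000 × 4.05% × 312/366 = €7,146.5902
Total = €7,329.8361

€7,329.84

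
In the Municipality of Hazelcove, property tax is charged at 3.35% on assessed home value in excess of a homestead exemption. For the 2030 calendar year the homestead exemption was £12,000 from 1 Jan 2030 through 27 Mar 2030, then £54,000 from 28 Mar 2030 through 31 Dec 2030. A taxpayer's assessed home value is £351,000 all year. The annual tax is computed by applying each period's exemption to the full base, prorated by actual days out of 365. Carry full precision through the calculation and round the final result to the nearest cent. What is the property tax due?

1 Jan – 27 Mar 2030: 86 days, exemption £12,000 → (£351,000 − £12,000) × 3.35% × 86/365 = £2,675.7781
28 Mar – 31 Dec 2030: 279 days, exemption £54,000 → (£351,000 − £54,000) × 3.35% × 279/365 = £7,605.2342
Total = £10,281.0123

£10,281.01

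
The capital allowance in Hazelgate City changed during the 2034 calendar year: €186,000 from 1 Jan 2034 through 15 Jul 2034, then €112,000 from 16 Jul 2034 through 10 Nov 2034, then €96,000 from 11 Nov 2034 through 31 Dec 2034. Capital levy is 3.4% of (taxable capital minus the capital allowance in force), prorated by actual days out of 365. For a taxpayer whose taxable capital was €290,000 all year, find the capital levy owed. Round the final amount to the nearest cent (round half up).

€4,776.95

1 Jan – 15 Jul 2034: 196 days, exemption €186,000 → (€290,000 − €186,000) × 3.4% × 196/365 = €1,898.7836
16 Jul – 10 Nov 2034: 118 days, exemption €112,000 → (€290,000 − €112,000) × 3.4% × 118/365 = €1,956.5370
11 Nov – 31 Dec 2034: 51 days, exemption €96,000 → (€290,000 − €96,000) × 3.4% × 51/365 = €921.6329
Total = €4,776.9534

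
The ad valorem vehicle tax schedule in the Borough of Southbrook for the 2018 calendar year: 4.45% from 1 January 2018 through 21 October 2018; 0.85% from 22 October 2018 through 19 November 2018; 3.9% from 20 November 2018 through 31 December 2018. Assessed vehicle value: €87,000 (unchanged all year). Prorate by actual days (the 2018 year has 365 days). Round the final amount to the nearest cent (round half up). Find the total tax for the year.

€3,567.60

1 January – 21 October 2018: 294 days at 4.45% → €87,000 × 4.45% × 294/365 = €3,118.4137
22 October – 19 November 2018: 29 days at 0.85% → €87,000 × 0.85% × 29/365 = €58.7548
20 November – 31 December 2018: 42 days at 3.9% → €87,000 × 3.9% × 42/365 = €390.4274
Total = €3,567.5959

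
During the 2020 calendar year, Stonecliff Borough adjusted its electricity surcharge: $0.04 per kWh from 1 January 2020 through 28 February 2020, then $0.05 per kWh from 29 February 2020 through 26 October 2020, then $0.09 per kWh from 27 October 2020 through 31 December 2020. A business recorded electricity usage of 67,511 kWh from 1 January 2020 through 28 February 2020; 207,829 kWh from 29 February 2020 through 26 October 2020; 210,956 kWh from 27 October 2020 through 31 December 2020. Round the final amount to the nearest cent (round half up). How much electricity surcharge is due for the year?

$32,077.93

1 January – 28 February 2020: 67,511 kWh at $0.04/kWh → $2,700.44
29 February – 26 October 2020: 207,829 kWh at $0.05/kWh → $10,391.45
27 October – 31 December 2020: 210,956 kWh at $0.09/kWh → $18,986.04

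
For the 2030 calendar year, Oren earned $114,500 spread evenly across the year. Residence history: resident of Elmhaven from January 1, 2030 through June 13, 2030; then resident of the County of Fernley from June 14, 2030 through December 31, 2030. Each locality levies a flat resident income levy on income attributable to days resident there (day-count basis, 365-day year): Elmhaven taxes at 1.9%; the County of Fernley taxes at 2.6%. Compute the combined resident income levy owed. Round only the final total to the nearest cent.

Elmhaven, January 1 – June 13, 2030: 164 days → $114,500 × 1.9% × 164/365 = $977.4849
The County of Fernley, June 14 – December 31, 2030: 201 days → $114,500 × 2.6% × 201/365 = $1,639.3890
Total = $2,616.8740

$2,616.87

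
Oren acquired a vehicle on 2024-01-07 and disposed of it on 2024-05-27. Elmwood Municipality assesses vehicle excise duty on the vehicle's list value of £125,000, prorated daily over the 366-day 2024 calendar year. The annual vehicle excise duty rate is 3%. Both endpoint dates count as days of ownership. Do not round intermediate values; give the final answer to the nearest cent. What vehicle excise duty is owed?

Days held (2024-01-07 to 2024-05-27): 142 out of 366
Tax = £125,000 × 3% × 142/366 = £1,454.9180

£1,454.92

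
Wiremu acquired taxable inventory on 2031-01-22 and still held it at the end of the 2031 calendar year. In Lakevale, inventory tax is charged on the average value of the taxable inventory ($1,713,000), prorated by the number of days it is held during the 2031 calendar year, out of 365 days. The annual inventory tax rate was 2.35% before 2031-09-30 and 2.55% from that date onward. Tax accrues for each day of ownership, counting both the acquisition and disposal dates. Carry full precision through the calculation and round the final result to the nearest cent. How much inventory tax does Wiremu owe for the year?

$38,812.36

2031-01-22 to 2031-09-29: 251 days at 2.35% → $1,713,000 × 2.35% × 251/365 = $27,682.5493
2031-09-30 to 2031-12-31: 93 days at 2.55% → $1,713,000 × 2.55% × 93/365 = $11,129.8068
Total = $38,812.3562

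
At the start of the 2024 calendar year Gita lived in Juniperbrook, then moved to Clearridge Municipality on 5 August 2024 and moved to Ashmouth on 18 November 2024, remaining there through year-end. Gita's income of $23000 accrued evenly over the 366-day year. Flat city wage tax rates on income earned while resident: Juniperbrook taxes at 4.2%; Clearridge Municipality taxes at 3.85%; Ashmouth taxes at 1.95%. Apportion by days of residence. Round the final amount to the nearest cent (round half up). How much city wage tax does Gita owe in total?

$880.69

Juniperbrook, 1 January – 4 August 2024: 217 days → $23000 × 4.2% × 217/366 = $572.7377
Clearridge Municipality, 5 August – 17 November 2024: 105 days → $23000 × 3.85% × 105/366 = $254.0369
Ashmouth, 18 November – 31 December 2024: 44 days → $23000 × 1.95% × 44/366 = $53.9180
Total = $880.6926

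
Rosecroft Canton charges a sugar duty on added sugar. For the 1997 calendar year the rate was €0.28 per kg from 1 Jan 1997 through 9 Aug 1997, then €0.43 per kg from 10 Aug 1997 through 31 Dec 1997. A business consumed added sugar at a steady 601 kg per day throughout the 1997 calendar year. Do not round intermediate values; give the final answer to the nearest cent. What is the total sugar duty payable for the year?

€74,403.80

1 Jan – 9 Aug 1997: 221 days × 601 kg/day = 132,821 kg at €0.28/kg → €37,189.88
10 Aug – 31 Dec 1997: 144 days × 601 kg/day = 86,544 kg at €0.43/kg → €37,213.92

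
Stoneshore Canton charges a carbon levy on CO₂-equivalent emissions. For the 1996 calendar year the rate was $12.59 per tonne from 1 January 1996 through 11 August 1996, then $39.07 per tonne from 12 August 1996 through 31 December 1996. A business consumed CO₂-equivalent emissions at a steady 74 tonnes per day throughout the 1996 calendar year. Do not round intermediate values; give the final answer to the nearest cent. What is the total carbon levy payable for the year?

$619,239.40

1 January – 11 August 1996: 224 days × 74 tonnes/day = 16,576 tonnes at $12.59/tonne → $208,691.84
12 August – 31 December 1996: 142 days × 74 tonnes/day = 10,508 tonnes at $39.07/tonne → $410,547.56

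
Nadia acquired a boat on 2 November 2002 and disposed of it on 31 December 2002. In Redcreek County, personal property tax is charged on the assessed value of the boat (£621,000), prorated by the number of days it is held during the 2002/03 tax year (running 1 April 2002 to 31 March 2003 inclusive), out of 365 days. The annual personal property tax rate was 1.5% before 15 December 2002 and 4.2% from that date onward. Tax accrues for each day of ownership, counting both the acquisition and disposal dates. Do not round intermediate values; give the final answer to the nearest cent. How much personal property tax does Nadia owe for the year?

£2,312.16

2 November – 14 December 2002: 43 days at 1.5% → £621,000 × 1.5% × 43/365 = £1,097.3836
15 December – 31 December 2002: 17 days at 4.2% → £621,000 × 4.2% × 17/365 = £1,214.7781
Total = £2,312.1616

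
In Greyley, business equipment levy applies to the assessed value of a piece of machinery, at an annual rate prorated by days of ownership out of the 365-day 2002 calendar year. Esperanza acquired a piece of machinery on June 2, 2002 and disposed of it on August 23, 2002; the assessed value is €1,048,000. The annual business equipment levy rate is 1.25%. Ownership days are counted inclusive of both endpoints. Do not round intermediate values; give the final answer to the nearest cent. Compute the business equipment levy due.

Days held (June 2 – August 23, 2002): 83 out of 365
Tax = €1,048,000 × 1.25% × 83/365 = €2,978.9041

€2,978.90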